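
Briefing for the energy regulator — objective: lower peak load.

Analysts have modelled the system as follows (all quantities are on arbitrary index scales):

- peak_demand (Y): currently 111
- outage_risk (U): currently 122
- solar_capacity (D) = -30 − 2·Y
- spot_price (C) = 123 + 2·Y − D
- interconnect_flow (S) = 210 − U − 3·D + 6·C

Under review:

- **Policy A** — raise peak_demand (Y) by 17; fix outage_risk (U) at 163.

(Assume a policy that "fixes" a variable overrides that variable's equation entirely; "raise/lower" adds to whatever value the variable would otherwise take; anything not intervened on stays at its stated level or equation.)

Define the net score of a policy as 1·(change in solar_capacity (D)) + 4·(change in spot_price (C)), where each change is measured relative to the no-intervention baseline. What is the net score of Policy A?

238

Baseline:
  Y = 111
  D = -30 − 2·111 = -252
  C = 123 + 2·111 − (-252) = 597
Policy A (Y + 17, U := 163):
  Y = 111 + 17 = 128
  D = -30 − 2·128 = -286
  C = 123 + 2·128 − (-286) = 665
ΔD = -286 − (-252) = -34; ΔC = 665 − 597 = 68
Score = 1·(-34) + 4·68 = 238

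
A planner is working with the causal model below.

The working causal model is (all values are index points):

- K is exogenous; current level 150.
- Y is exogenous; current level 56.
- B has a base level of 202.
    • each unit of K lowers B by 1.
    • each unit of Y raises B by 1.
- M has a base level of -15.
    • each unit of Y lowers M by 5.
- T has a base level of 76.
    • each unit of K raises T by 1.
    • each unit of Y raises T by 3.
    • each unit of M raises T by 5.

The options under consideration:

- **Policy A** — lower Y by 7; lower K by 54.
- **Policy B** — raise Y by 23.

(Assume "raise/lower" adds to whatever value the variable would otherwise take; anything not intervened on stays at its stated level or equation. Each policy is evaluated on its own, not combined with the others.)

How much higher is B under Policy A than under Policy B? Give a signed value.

24

Policy A (Y − 7, K − 54):
  K = 150 − 54 = 96
  Y = 56 − 7 = 49
  B = 202 − 96 + 49 = 155
Policy B (Y + 23):
  K = 150
  Y = 56 + 23 = 79
  B = 202 − 150 + 79 = 131
B: 155 − 131 = 24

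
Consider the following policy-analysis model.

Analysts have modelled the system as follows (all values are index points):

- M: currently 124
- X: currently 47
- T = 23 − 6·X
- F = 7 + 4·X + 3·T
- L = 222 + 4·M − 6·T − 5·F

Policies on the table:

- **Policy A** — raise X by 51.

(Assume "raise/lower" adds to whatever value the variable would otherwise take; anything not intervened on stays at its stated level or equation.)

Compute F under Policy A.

Policy A (X + 51):
  X = 47 + 51 = 98
  T = 23 − 6·98 = -565
  F = 7 + 4·98 + 3·(-565) = -1296

-1296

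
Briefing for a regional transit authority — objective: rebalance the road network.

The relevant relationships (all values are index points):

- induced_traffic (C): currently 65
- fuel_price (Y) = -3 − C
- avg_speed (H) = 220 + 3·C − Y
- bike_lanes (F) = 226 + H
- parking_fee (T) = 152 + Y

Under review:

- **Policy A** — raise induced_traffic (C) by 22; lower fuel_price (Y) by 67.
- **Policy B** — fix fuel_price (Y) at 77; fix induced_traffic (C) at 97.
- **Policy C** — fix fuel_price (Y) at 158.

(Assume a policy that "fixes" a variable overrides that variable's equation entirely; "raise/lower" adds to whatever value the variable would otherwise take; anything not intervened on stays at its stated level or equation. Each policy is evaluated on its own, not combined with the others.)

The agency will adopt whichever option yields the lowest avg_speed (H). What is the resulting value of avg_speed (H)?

Policy A (C + 22, Y − 67):
  C = 65 + 22 = 87
  Y = -3 − 87 (−67 from intervention) = -157
  H = 220 + 3·87 − (-157) = 638
Policy B (Y := 77, C := 97):
  C = 97
  Y = 77
  H = 220 + 3·97 − 77 = 434
Policy C (Y := 158):
  C = 65
  Y = 158
  H = 220 + 3·65 − 158 = 257
Comparing — Policy A: H=638, Policy B: H=434, Policy C: H=257. Lowest is 257 (Policy C).

257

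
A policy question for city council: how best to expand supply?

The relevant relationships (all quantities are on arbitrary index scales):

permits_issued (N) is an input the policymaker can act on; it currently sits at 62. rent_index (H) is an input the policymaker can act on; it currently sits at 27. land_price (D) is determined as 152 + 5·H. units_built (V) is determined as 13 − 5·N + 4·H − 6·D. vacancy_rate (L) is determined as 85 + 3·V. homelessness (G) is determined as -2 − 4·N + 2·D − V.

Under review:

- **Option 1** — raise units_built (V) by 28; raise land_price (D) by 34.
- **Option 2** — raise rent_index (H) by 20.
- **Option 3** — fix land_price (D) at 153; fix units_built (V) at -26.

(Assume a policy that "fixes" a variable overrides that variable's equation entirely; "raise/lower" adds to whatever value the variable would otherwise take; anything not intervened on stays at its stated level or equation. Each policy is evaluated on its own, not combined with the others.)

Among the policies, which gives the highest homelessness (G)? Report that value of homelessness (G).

2955

Option 1 (V + 28, D + 34):
  N = 62
  H = 27
  D = 152 + 5·27 (+34 from intervention) = 321
  V = 13 − 5·62 + 4·27 − 6·321 (+28 from intervention) = -2087
  G = -2 − 4·62 + 2·321 − (-2087) = 2479
Option 2 (H + 20):
  N = 62
  H = 27 + 20 = 47
  D = 152 + 5·47 = 387
  V = 13 − 5·62 + 4·47 − 6·387 = -2431
  G = -2 − 4·62 + 2·387 − (-2431) = 2955
Option 3 (D := 153, V := -26):
  N = 62
  H = 27
  D = 153
  V = -26
  G = -2 − 4·62 + 2·153 − (-26) = 82
Comparing — Option 1: G=2479, Option 2: G=2955, Option 3: G=82. Highest is 2955 (Option 2).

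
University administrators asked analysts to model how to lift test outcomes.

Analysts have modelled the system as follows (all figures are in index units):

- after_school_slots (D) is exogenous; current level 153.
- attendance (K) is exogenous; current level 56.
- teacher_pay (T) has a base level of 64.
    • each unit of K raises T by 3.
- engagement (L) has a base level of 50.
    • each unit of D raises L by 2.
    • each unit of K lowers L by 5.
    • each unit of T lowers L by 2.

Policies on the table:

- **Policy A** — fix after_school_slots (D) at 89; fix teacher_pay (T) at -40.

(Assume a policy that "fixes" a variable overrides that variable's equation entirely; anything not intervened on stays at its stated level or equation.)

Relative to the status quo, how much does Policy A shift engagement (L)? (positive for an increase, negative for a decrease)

416

Baseline:
  D = 153
  K = 56
  T = 64 + 3·56 = 232
  L = 50 + 2·153 − 5·56 − 2·232 = -388
Policy A (D := 89, T := -40):
  D = 89
  K = 56
  T = -40
  L = 50 + 2·89 − 5·56 − 2·(-40) = 28
Change in L: 28 − (-388) = 416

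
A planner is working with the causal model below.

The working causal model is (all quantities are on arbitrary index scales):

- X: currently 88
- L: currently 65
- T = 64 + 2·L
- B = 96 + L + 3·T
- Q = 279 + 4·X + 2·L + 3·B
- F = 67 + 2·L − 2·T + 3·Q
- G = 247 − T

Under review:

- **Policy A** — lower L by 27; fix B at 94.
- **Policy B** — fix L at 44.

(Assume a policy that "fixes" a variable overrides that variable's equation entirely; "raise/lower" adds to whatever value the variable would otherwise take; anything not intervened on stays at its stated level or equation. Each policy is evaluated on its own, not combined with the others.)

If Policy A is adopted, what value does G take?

107

Policy A (L − 27, B := 94):
  L = 65 − 27 = 38
  T = 64 + 2·38 = 140
  G = 247 − 140 = 107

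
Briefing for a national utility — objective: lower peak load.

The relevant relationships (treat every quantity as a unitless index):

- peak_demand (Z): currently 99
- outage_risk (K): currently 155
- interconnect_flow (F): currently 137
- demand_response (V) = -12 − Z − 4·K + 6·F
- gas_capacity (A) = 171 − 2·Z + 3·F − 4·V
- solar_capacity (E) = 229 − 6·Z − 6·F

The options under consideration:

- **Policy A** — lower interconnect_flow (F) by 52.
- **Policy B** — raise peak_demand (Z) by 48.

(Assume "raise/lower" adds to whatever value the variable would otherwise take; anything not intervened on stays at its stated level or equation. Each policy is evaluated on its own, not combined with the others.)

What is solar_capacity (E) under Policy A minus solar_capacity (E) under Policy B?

600

Policy A (F − 52):
  Z = 99
  F = 137 − 52 = 85
  E = 229 − 6·99 − 6·85 = -875
Policy B (Z + 48):
  Z = 99 + 48 = 147
  F = 137
  E = 229 − 6·147 − 6·137 = -1475
E: -875 − (-1475) = 600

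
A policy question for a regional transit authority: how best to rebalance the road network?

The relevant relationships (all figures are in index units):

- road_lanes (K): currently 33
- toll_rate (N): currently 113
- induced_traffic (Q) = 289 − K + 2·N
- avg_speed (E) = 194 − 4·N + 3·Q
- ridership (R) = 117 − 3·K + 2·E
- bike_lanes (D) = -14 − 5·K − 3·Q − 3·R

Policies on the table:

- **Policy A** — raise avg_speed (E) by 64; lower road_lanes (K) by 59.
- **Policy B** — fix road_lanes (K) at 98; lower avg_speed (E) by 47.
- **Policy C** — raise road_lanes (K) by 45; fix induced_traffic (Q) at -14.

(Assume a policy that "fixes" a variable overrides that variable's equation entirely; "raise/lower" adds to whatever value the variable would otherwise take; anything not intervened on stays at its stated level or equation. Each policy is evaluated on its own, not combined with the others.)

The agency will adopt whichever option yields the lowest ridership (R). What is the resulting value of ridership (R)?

-717

Policy A (E + 64, K − 59):
  K = 33 − 59 = -26
  N = 113
  Q = 289 − (-26) + 2·113 = 541
  E = 194 − 4·113 + 3·541 (+64 from intervention) = 1429
  R = 117 − 3·(-26) + 2·1429 = 3053
Policy B (K := 98, E − 47):
  K = 98
  N = 113
  Q = 289 − 98 + 2·113 = 417
  E = 194 − 4·113 + 3·417 (−47 from intervention) = 946
  R = 117 − 3·98 + 2·946 = 1715
Policy C (K + 45, Q := -14):
  K = 33 + 45 = 78
  N = 113
  Q = -14
  E = 194 − 4·113 + 3·(-14) = -300
  R = 117 − 3·78 + 2·(-300) = -717
Comparing — Policy A: R=3053, Policy B: R=1715, Policy C: R=-717. Lowest is -717 (Policy C).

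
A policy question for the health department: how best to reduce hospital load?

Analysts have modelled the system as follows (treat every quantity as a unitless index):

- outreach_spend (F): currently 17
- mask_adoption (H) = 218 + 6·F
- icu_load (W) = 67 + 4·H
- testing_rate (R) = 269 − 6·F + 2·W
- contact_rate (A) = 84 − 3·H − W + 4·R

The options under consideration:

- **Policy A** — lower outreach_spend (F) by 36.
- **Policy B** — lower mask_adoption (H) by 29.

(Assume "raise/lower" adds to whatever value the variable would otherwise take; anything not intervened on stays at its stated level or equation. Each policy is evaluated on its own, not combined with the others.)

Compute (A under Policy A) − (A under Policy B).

-3811

Policy A (F − 36):
  F = 17 − 36 = -19
  H = 218 + 6·(-19) = 104
  W = 67 + 4·104 = 483
  R = 269 − 6·(-19) + 2·483 = 1349
  A = 84 − 3·104 − 483 + 4·1349 = 4685
Policy B (H − 29):
  F = 17
  H = 218 + 6·17 (−29 from intervention) = 291
  W = 67 + 4·291 = 1231
  R = 269 − 6·17 + 2·1231 = 2629
  A = 84 − 3·291 − 1231 + 4·2629 = 8496
A: 4685 − 8496 = -3811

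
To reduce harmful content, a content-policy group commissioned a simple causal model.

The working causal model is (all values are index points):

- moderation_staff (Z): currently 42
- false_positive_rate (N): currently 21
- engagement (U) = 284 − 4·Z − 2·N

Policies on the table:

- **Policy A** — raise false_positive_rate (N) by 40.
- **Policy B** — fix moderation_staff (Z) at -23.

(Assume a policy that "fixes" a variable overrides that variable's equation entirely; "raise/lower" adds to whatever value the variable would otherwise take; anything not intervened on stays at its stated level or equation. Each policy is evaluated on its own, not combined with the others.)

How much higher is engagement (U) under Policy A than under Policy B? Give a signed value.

Policy A (N + 40):
  Z = 42
  N = 21 + 40 = 61
  U = 284 − 4·42 − 2·61 = -6
Policy B (Z := -23):
  Z = -23
  N = 21
  U = 284 − 4·(-23) − 2·21 = 334
U: -6 − 334 = -340

-340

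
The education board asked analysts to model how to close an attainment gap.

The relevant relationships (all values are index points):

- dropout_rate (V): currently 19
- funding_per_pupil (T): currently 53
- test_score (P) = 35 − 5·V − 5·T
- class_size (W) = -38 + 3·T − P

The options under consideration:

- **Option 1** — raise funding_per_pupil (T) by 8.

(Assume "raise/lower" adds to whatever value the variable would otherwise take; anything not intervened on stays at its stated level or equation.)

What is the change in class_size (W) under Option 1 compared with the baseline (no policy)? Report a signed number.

Baseline:
  V = 19
  T = 53
  P = 35 − 5·19 − 5·53 = -325
  W = -38 + 3·53 − (-325) = 446
Option 1 (T + 8):
  V = 19
  T = 53 + 8 = 61
  P = 35 − 5·19 − 5·61 = -365
  W = -38 + 3·61 − (-365) = 510
Change in W: 510 − 446 = 64

64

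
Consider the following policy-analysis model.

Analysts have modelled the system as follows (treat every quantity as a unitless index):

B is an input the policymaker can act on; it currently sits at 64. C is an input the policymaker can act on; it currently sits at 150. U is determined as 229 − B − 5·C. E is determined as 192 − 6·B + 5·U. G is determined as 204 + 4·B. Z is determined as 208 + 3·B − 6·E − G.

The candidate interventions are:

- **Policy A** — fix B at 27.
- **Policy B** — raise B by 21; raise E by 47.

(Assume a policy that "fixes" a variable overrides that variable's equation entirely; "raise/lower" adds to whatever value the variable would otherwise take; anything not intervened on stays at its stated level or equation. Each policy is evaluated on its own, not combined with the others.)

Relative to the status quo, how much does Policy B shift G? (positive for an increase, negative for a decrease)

Baseline:
  B = 64
  G = 204 + 4·64 = 460
Policy B (B + 21, E + 47):
  B = 64 + 21 = 85
  G = 204 + 4·85 = 544
Change in G: 544 − 460 = 84

84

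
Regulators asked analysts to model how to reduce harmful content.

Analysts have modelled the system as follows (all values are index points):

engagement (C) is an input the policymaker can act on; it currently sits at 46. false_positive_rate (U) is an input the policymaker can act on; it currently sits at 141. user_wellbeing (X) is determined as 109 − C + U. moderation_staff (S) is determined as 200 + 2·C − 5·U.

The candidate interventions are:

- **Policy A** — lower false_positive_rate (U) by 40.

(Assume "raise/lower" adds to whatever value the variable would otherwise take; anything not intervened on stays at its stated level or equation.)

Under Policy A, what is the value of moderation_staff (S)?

-213

Policy A (U − 40):
  C = 46
  U = 141 − 40 = 101
  S = 200 + 2·46 − 5·101 = -213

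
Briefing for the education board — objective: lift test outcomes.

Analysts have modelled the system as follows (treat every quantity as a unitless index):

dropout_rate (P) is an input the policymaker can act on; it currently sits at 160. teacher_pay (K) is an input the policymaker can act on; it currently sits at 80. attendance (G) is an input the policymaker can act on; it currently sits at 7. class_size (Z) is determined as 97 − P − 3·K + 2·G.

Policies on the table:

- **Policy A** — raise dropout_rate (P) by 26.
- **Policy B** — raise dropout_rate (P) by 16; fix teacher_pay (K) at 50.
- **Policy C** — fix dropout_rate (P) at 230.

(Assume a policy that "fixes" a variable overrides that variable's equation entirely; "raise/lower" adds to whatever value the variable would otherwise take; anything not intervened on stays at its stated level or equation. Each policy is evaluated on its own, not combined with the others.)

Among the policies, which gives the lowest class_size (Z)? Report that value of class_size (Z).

-359

Policy A (P + 26):
  P = 160 + 26 = 186
  K = 80
  G = 7
  Z = 97 − 186 − 3·80 + 2·7 = -315
Policy B (P + 16, K := 50):
  P = 160 + 16 = 176
  K = 50
  G = 7
  Z = 97 − 176 − 3·50 + 2·7 = -215
Policy C (P := 230):
  P = 230
  K = 80
  G = 7
  Z = 97 − 230 − 3·80 + 2·7 = -359
Comparing — Policy A: Z=-315, Policy B: Z=-215, Policy C: Z=-359. Lowest is -359 (Policy C).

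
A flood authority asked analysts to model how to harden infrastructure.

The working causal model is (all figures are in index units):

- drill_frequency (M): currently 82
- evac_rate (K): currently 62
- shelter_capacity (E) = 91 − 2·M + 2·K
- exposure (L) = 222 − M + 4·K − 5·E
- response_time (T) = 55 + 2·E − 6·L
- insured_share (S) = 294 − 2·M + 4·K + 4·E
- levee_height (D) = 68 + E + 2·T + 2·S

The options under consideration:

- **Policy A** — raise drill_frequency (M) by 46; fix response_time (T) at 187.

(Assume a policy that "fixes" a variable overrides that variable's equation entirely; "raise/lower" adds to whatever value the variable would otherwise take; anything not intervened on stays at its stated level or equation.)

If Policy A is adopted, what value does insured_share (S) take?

122

Policy A (M + 46, T := 187):
  M = 82 + 46 = 128
  K = 62
  E = 91 − 2·128 + 2·62 = -41
  S = 294 − 2·128 + 4·62 + 4·(-41) = 122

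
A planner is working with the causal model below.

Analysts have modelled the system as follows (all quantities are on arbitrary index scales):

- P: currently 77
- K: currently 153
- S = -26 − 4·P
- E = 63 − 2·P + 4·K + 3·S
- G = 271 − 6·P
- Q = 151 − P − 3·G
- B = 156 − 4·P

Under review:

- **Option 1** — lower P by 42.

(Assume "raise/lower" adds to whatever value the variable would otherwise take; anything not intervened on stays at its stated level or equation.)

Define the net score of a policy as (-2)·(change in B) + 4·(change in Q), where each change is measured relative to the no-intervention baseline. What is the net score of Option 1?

-3192

Baseline:
  P = 77
  G = 271 − 6·77 = -191
  Q = 151 − 77 − 3·(-191) = 647
  B = 156 − 4·77 = -152
Option 1 (P − 42):
  P = 77 − 42 = 35
  G = 271 − 6·35 = 61
  Q = 151 − 35 − 3·61 = -67
  B = 156 − 4·35 = 16
ΔB = 16 − (-152) = 168; ΔQ = -67 − 647 = -714
Score = (-2)·168 + 4·(-714) = -3192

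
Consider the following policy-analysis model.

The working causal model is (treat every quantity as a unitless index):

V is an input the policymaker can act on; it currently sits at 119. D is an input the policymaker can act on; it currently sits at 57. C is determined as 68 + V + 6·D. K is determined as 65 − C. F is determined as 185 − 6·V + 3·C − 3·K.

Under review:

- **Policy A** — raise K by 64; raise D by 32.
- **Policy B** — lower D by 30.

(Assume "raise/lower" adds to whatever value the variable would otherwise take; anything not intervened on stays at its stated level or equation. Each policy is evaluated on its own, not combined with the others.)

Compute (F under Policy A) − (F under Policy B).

2040

Policy A (K + 64, D + 32):
  V = 119
  D = 57 + 32 = 89
  C = 68 + 119 + 6·89 = 721
  K = 65 − 721 (+64 from intervention) = -592
  F = 185 − 6·119 + 3·721 − 3·(-592) = 3410
Policy B (D − 30):
  V = 119
  D = 57 − 30 = 27
  C = 68 + 119 + 6·27 = 349
  K = 65 − 349 = -284
  F = 185 − 6·119 + 3·349 − 3·(-284) = 1370
F: 3410 − 1370 = 2040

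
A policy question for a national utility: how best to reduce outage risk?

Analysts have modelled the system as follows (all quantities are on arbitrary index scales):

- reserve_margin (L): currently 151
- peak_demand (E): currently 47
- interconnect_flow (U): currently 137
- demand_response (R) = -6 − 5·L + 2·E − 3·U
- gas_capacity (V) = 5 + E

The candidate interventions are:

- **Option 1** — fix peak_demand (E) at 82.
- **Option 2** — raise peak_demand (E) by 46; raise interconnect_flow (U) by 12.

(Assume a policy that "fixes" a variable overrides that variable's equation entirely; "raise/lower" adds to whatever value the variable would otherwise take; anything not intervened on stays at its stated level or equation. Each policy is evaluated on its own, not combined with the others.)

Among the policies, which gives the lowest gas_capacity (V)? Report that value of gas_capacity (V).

87

Option 1 (E := 82):
  E = 82
  V = 5 + 82 = 87
Option 2 (E + 46, U + 12):
  E = 47 + 46 = 93
  V = 5 + 93 = 98
Comparing — Option 1: V=87, Option 2: V=98. Lowest is 87 (Option 1).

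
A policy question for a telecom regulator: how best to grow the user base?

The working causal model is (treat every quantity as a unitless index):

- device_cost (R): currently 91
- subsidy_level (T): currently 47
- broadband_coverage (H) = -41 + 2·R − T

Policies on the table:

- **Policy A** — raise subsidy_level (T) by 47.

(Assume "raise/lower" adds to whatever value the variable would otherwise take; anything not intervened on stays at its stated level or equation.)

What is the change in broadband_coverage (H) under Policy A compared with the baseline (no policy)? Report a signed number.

Baseline:
  R = 91
  T = 47
  H = -41 + 2·91 − 47 = 94
Policy A (T + 47):
  R = 91
  T = 47 + 47 = 94
  H = -41 + 2·91 − 94 = 47
Change in H: 47 − 94 = -47

-47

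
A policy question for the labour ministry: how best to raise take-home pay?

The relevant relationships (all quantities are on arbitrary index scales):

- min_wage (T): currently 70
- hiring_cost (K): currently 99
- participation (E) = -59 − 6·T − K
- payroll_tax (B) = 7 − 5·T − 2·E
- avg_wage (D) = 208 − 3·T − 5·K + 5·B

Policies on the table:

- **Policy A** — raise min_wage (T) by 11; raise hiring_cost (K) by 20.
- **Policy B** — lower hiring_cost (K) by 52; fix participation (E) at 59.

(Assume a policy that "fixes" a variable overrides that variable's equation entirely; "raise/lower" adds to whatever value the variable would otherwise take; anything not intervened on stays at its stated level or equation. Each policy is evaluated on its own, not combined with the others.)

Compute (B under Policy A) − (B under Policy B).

Policy A (T + 11, K + 20):
  T = 70 + 11 = 81
  K = 99 + 20 = 119
  E = -59 − 6·81 − 119 = -664
  B = 7 − 5·81 − 2·(-664) = 930
Policy B (K − 52, E := 59):
  T = 70
  K = 99 − 52 = 47
  E = 59
  B = 7 − 5·70 − 2·59 = -461
B: 930 − (-461) = 1391

1391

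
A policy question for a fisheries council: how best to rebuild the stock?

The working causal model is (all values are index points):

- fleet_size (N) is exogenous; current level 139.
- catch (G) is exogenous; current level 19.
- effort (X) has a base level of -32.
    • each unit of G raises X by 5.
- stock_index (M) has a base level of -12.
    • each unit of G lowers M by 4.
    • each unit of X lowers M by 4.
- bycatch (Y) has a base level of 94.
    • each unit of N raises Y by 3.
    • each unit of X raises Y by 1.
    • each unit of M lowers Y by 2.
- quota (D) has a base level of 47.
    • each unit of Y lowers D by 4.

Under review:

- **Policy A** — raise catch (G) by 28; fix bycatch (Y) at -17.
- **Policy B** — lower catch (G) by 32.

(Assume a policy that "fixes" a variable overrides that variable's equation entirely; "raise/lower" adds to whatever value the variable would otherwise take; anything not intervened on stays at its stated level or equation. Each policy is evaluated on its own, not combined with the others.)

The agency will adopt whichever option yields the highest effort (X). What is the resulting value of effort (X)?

203

Policy A (G + 28, Y := -17):
  G = 19 + 28 = 47
  X = -32 + 5·47 = 203
Policy B (G − 32):
  G = 19 − 32 = -13
  X = -32 + 5·(-13) = -97
Comparing — Policy A: X=203, Policy B: X=-97. Highest is 203 (Policy A).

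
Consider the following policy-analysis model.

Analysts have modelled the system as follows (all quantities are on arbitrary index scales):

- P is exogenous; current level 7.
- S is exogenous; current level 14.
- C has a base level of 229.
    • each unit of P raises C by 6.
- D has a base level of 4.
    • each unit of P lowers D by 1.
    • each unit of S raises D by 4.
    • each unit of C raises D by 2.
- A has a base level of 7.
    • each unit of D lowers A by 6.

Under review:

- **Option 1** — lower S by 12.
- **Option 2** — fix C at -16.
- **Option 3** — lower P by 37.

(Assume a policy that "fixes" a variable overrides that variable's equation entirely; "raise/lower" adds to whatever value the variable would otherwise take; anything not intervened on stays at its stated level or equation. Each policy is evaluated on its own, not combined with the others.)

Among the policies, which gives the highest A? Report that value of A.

Option 1 (S − 12):
  P = 7
  S = 14 − 12 = 2
  C = 229 + 6·7 = 271
  D = 4 − 7 + 4·2 + 2·271 = 547
  A = 7 − 6·547 = -3275
Option 2 (C := -16):
  P = 7
  S = 14
  C = -16
  D = 4 − 7 + 4·14 + 2·(-16) = 21
  A = 7 − 6·21 = -119
Option 3 (P − 37):
  P = 7 − 37 = -30
  S = 14
  C = 229 + 6·(-30) = 49
  D = 4 − (-30) + 4·14 + 2·49 = 188
  A = 7 − 6·188 = -1121
Comparing — Option 1: A=-3275, Option 2: A=-119, Option 3: A=-1121. Highest is -119 (Option 2).

-119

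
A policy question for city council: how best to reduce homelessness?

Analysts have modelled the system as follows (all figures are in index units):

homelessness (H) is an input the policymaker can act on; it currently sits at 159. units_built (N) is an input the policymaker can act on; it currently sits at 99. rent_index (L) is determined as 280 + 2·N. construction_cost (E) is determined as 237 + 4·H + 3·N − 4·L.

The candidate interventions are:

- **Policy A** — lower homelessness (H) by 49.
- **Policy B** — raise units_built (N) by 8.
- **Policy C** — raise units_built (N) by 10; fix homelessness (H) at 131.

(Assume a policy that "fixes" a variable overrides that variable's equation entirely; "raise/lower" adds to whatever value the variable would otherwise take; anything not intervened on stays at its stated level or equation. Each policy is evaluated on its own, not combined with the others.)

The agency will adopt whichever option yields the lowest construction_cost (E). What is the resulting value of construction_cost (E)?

Policy A (H − 49):
  H = 159 − 49 = 110
  N = 99
  L = 280 + 2·99 = 478
  E = 237 + 4·110 + 3·99 − 4·478 = -938
Policy B (N + 8):
  H = 159
  N = 99 + 8 = 107
  L = 280 + 2·107 = 494
  E = 237 + 4·159 + 3·107 − 4·494 = -782
Policy C (N + 10, H := 131):
  H = 131
  N = 99 + 10 = 109
  L = 280 + 2·109 = 498
  E = 237 + 4·131 + 3·109 − 4·498 = -904
Comparing — Policy A: E=-938, Policy B: E=-782, Policy C: E=-904. Lowest is -938 (Policy A).

-938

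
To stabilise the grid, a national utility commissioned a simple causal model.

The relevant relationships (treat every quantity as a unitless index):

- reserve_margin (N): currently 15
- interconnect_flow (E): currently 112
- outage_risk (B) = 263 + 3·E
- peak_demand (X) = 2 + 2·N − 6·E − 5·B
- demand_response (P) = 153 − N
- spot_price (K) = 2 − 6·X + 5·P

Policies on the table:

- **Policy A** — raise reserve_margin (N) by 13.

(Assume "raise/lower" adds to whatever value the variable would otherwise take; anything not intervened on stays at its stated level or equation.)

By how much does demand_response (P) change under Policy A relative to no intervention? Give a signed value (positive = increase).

-13

Baseline:
  N = 15
  P = 153 − 15 = 138
Policy A (N + 13):
  N = 15 + 13 = 28
  P = 153 − 28 = 125
Change in P: 125 − 138 = -13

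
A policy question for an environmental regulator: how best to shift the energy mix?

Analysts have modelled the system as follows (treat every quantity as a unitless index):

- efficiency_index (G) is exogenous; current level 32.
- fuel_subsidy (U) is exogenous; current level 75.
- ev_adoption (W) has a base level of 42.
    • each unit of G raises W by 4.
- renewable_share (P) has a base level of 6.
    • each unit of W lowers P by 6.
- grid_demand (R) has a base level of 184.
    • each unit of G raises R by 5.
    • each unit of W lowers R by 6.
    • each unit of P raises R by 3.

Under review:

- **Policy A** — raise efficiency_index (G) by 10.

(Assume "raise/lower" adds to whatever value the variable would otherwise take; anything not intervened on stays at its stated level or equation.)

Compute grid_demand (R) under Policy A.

-4628

Policy A (G + 10):
  G = 32 + 10 = 42
  W = 42 + 4·42 = 210
  P = 6 − 6·210 = -1254
  R = 184 + 5·42 − 6·210 + 3·(-1254) = -4628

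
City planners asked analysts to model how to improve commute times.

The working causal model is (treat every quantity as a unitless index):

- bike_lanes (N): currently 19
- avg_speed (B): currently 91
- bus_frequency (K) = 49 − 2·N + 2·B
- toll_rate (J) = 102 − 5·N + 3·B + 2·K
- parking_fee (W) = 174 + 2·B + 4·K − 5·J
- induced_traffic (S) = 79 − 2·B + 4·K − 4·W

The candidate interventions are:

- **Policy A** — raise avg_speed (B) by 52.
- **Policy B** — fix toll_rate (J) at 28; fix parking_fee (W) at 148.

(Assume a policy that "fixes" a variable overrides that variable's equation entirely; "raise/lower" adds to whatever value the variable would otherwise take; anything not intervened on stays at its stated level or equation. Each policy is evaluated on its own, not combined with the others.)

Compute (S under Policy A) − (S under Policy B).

Policy A (B + 52):
  N = 19
  B = 91 + 52 = 143
  K = 49 − 2·19 + 2·143 = 297
  J = 102 − 5·19 + 3·143 + 2·297 = 1030
  W = 174 + 2·143 + 4·297 − 5·1030 = -3502
  S = 79 − 2·143 + 4·297 − 4·(-3502) = 14989
Policy B (J := 28, W := 148):
  N = 19
  B = 91
  K = 49 − 2·19 + 2·91 = 193
  J = 28
  W = 148
  S = 79 − 2·91 + 4·193 − 4·148 = 77
S: 14989 − 77 = 14912

14912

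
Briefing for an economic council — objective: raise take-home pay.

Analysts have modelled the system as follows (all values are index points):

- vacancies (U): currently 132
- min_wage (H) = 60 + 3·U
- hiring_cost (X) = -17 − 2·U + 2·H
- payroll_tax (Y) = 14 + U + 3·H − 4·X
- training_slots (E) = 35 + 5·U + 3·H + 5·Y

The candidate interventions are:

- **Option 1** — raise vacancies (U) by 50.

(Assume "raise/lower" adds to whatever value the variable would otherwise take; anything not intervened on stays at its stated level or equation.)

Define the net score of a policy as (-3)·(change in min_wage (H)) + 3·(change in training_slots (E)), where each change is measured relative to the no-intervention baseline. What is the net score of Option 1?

-2850

Baseline:
  U = 132
  H = 60 + 3·132 = 456
  X = -17 − 2·132 + 2·456 = 631
  Y = 14 + 132 + 3·456 − 4·631 = -1010
  E = 35 + 5·132 + 3·456 + 5·(-1010) = -2987
Option 1 (U + 50):
  U = 132 + 50 = 182
  H = 60 + 3·182 = 606
  X = -17 − 2·182 + 2·606 = 831
  Y = 14 + 182 + 3·606 − 4·831 = -1310
  E = 35 + 5·182 + 3·606 + 5·(-1310) = -3787
ΔH = 606 − 456 = 150; ΔE = -3787 − (-2987) = -800
Score = (-3)·150 + 3·(-800) = -2850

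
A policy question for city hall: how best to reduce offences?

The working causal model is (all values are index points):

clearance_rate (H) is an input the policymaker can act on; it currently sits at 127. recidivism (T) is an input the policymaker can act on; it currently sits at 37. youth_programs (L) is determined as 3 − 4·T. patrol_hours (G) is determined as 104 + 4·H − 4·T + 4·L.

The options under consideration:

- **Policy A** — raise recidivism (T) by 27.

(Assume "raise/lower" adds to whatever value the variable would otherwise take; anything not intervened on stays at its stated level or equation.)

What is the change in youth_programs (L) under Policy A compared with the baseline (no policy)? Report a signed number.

-108

Baseline:
  T = 37
  L = 3 − 4·37 = -145
Policy A (T + 27):
  T = 37 + 27 = 64
  L = 3 − 4·64 = -253
Change in L: -253 − (-145) = -108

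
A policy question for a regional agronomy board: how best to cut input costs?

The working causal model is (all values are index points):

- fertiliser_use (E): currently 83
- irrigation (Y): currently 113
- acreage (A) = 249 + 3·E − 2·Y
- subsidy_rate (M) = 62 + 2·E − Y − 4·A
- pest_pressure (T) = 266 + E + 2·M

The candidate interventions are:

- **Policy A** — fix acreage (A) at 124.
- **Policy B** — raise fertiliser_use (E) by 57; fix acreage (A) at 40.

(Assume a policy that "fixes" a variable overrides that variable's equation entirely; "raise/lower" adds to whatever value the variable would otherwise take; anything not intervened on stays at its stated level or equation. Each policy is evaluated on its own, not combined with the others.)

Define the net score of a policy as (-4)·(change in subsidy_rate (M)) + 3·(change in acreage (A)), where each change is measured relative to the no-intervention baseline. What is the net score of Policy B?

-4864

Baseline:
  E = 83
  Y = 113
  A = 249 + 3·83 − 2·113 = 272
  M = 62 + 2·83 − 113 − 4·272 = -973
Policy B (E + 57, A := 40):
  E = 83 + 57 = 140
  Y = 113
  A = 40
  M = 62 + 2·140 − 113 − 4·40 = 69
ΔM = 69 − (-973) = 1042; ΔA = 40 − 272 = -232
Score = (-4)·1042 + 3·(-232) = -4864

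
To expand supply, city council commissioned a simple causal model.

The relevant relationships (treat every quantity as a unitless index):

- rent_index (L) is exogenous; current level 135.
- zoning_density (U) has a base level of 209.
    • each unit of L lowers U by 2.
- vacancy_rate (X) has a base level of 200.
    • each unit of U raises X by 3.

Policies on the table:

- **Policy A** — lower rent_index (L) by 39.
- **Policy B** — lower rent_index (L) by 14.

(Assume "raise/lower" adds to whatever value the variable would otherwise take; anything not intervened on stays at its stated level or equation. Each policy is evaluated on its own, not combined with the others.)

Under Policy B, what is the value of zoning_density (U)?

-33

Policy B (L − 14):
  L = 135 − 14 = 121
  U = 209 − 2·121 = -33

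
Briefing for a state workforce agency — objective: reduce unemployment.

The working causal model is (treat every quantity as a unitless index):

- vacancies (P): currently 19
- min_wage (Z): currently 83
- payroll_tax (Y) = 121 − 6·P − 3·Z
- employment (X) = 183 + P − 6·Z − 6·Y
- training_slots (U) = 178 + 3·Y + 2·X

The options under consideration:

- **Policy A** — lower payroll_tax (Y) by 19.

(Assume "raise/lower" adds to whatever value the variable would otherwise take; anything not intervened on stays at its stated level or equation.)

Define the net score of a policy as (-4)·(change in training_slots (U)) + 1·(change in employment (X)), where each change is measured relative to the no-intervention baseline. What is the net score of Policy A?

-570

Baseline:
  P = 19
  Z = 83
  Y = 121 − 6·19 − 3·83 = -242
  X = 183 + 19 − 6·83 − 6·(-242) = 1156
  U = 178 + 3·(-242) + 2·1156 = 1764
Policy A (Y − 19):
  P = 19
  Z = 83
  Y = 121 − 6·19 − 3·83 (−19 from intervention) = -261
  X = 183 + 19 − 6·83 − 6·(-261) = 1270
  U = 178 + 3·(-261) + 2·1270 = 1935
ΔU = 1935 − 1764 = 171; ΔX = 1270 − 1156 = 114
Score = (-4)·171 + 1·114 = -570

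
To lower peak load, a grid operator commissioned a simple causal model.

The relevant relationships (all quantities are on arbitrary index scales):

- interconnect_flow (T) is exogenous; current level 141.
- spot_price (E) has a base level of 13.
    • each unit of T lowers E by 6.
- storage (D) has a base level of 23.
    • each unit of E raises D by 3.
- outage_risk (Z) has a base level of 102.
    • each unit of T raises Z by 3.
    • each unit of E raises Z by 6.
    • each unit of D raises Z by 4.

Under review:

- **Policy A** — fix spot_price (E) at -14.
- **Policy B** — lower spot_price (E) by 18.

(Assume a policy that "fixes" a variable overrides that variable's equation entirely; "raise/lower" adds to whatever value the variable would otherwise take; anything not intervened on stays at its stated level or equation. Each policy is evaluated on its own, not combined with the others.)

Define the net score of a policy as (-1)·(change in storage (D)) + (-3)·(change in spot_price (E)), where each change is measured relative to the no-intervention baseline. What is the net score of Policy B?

108

Baseline:
  T = 141
  E = 13 − 6·141 = -833
  D = 23 + 3·(-833) = -2476
Policy B (E − 18):
  T = 141
  E = 13 − 6·141 (−18 from intervention) = -851
  D = 23 + 3·(-851) = -2530
ΔD = -2530 − (-2476) = -54; ΔE = -851 − (-833) = -18
Score = (-1)·(-54) + (-3)·(-18) = 108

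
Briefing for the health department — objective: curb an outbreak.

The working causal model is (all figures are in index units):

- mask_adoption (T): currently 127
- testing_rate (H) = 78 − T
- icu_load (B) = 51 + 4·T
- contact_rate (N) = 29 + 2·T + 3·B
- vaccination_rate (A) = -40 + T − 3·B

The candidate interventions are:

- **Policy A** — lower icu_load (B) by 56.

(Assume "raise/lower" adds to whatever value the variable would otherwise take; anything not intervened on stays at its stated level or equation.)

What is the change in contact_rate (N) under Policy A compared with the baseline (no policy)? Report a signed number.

Baseline:
  T = 127
  B = 51 + 4·127 = 559
  N = 29 + 2·127 + 3·559 = 1960
Policy A (B − 56):
  T = 127
  B = 51 + 4·127 (−56 from intervention) = 503
  N = 29 + 2·127 + 3·503 = 1792
Change in N: 1792 − 1960 = -168

-168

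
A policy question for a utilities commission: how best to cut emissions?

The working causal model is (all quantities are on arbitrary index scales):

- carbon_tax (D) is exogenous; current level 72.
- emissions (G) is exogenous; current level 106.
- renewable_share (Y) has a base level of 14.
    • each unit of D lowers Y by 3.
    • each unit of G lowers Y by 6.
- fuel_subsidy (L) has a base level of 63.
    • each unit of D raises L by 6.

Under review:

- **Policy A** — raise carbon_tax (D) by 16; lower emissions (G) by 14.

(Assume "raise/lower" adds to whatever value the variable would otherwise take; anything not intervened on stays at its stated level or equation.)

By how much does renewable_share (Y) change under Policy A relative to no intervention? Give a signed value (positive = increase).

36

Baseline:
  D = 72
  G = 106
  Y = 14 − 3·72 − 6·106 = -838
Policy A (D + 16, G − 14):
  D = 72 + 16 = 88
  G = 106 − 14 = 92
  Y = 14 − 3·88 − 6·92 = -802
Change in Y: -802 − (-838) = 36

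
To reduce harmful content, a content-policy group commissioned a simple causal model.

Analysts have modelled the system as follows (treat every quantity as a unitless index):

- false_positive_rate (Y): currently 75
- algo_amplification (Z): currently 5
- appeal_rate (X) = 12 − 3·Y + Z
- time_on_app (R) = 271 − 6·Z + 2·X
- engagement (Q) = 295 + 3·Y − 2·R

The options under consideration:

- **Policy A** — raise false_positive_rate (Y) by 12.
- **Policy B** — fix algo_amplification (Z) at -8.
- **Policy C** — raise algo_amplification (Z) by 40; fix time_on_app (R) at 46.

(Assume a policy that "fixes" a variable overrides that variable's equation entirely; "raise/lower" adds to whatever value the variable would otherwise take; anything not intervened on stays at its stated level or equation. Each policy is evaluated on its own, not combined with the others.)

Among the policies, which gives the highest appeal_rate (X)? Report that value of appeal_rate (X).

Policy A (Y + 12):
  Y = 75 + 12 = 87
  Z = 5
  X = 12 − 3·87 + 5 = -244
Policy B (Z := -8):
  Y = 75
  Z = -8
  X = 12 − 3·75 + (-8) = -221
Policy C (Z + 40, R := 46):
  Y = 75
  Z = 5 + 40 = 45
  X = 12 − 3·75 + 45 = -168
Comparing — Policy A: X=-244, Policy B: X=-221, Policy C: X=-168. Highest is -168 (Policy C).

-168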